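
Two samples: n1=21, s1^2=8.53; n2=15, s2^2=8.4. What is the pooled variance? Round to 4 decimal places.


sp^2 = ((n1-1)*s1^2 + (n2-1)*s2^2)/(n1+n2-2)
(n1-1)*s1^2 = 20 * 8.53 = 170.6
(n2-1)*s2^2 = 14 * 8.4 = 117.6
numerator = 170.6 + 117.6 = 288.2
n1+n2-2 = 34
sp^2 = 288.2 / 34 = 1441/170 ≈ 8.476471

8.4765


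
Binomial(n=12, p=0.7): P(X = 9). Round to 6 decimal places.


P = C(n,k) * p^k * (1-p)^(n-k)
C(12,9) = 220
p^k = 0.7^9 ≈ 0.04035361
(1-p)^(n-k) = 0.3^3 = 0.027
P = 220 * 0.04035361 * 0.027 ≈ 0.239700

0.239700


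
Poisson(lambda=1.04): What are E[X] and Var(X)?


E[X] = Var(X) = lambda = 1.04

1.04, 1.04


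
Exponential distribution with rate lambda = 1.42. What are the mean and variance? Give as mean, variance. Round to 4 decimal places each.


mean = 1/lam, var = 1/lam^2
mean = 1 / 1.42 = 50/71 ≈ 0.704225
lam^2 = 1.42^2 = 2.0164
var = 1 / 2.0164 = 2500/5041 ≈ 0.495933

0.7042, 0.4959


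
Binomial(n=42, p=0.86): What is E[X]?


E[X] = n*p = 42 * 0.86 = 36.12

36.12


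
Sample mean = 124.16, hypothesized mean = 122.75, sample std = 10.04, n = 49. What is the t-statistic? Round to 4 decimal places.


t = (xbar - mu0) / (s/sqrt(n))
xbar - mu0 = 124.16 - 122.75 = 1.41
sqrt(49) = 7
s/sqrt(n) = 10.04 / 7 = 251/175 ≈ 1.43428571
t = 1.41 / 1.43428571 = 987/1004 ≈ 0.983068

0.9831


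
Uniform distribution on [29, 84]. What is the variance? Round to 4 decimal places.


Var = (b-a)^2 / 12
(b-a)^2 = (84 - 29)^2 = 3025
Var = 3025/12 ≈ 252.083333

252.0833


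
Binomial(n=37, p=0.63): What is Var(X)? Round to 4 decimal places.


Var = n*p*(1-p) = 37 * 0.63 * 0.37 = 8.6247

8.6247


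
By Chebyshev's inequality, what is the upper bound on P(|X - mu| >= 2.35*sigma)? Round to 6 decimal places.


P <= 1/k^2
k^2 = 2.35^2 = 5.5225
1/k^2 = 1 / 5.5225 = 400/2209 ≈ 0.18107741

0.181077


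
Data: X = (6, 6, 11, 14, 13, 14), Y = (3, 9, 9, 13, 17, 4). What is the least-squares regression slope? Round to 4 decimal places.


b = sum((xi-xbar)(yi-ybar)) / sum((xi-xbar)^2)
n = 6, xbar = 64/6 = 32/3 ≈ 10.666667, ybar = 55/6 ≈ 9.166667
Sxy = sum((xi-xbar)(yi-ybar)) = 130/3 ≈ 43.333333
Sxx = sum((xi-xbar)^2) = 214/3 ≈ 71.333333
b = Sxy / Sxx = 65/107 ≈ 0.607477

0.6075


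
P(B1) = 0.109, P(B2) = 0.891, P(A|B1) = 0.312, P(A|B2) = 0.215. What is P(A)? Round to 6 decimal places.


P(A) = P(A|B1)*P(B1) + P(A|B2)*P(B2)
P(A|B1)*P(B1) = 0.312 * 0.109 = 0.034008
P(A|B2)*P(B2) = 0.215 * 0.891 = 0.191565
P(A) = 0.034008 + 0.191565 = 0.225573

0.225573


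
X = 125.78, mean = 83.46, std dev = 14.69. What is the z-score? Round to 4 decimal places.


z = (X - mu) / sigma
X - mu = 125.78 - 83.46 = 42.32
z = 42.32 / 14.69 = 4232/1469 ≈ 2.880871

2.8809


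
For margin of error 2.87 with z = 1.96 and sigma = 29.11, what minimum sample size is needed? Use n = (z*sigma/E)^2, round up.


z*sigma/E = 1.96 * 29.11 / 2.87 = 19.88
(z*sigma/E)^2 = 395.2144
round up: n = 396

396


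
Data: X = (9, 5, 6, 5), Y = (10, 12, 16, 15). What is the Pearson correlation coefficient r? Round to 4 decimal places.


r = sum((xi-xbar)(yi-ybar)) / sqrt(sum((xi-xbar)^2) * sum((yi-ybar)^2))
n = 4, xbar = 25/4 = 6.25, ybar = 53/4 = 13.25
Sxy = sum((xi-xbar)(yi-ybar)) = -10.25
Sxx = sum((xi-xbar)^2) = 10.75
Syy = sum((yi-ybar)^2) = 22.75
sqrt(Sxx*Syy) ≈ 15.638494
r = Sxy / sqrt(Sxx*Syy) = -10.25 / 15.638494 ≈ -0.655434

-0.6554


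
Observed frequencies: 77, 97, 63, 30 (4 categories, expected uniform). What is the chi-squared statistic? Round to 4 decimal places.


chi2 = sum((O-E)^2/E), E = total/4
total = 267, E = 267/4 = 66.75
(77 - 66.75)^2 / 66.75 = 105.0625 / 66.75 = 1681/1068 ≈ 1.573970
(97 - 66.75)^2 / 66.75 = 915.0625 / 66.75 = 14641/1068 ≈ 13.708801
(63 - 66.75)^2 / 66.75 = 14.0625 / 66.75 = 75/356 ≈ 0.210674
(30 - 66.75)^2 / 66.75 = 1350.5625 / 66.75 = 7203/356 ≈ 20.233146
chi2 = 9539/267 ≈ 35.726592

35.7266


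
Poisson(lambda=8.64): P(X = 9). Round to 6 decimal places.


P = e^(-lam) * lam^k / k!
e^(-8.64) ≈ 0.0001768869
lam^k = 8.64^9 ≈ 268301859.311444
k! = 9! = 362880
P = 0.0001768869 * 268301859.311444 / 362880 ≈ 0.130785

0.130785


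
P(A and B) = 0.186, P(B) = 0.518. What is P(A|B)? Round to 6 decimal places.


P(A|B) = P(A and B) / P(B) = 0.186 / 0.518 = 93/259 ≈ 0.35907336

0.359073


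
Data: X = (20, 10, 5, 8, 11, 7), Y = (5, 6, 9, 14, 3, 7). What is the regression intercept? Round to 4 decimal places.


a = ybar - b*xbar, where b = sum((xi-xbar)(yi-ybar)) / sum((xi-xbar)^2)
n = 6, xbar = 61/6 ≈ 10.166667, ybar = 44/6 = 22/3 ≈ 7.333333
Sxy = sum((xi-xbar)(yi-ybar)) = -145/3 ≈ -48.333333
Sxx = sum((xi-xbar)^2) = 833/6 ≈ 138.833333
b = Sxy / Sxx = -290/833 ≈ -0.348139
a = 7.333333 - (-0.348139) * 10.166667 = 9057/833 ≈ 10.872749

10.8727


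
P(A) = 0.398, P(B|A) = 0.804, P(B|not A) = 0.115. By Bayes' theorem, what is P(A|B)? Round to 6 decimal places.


P(A|B) = P(B|A)*P(A) / P(B), P(B) = P(B|A)*P(A) + P(B|not A)*P(not A)
P(B|A)*P(A) = 0.804 * 0.398 = 0.319992
P(B|not A)*P(not A) = 0.115 * 0.602 = 0.06923
P(B) = 0.319992 + 0.06923 = 0.389222
P(A|B) = 0.319992 / 0.389222 ≈ 0.82213236

0.822132


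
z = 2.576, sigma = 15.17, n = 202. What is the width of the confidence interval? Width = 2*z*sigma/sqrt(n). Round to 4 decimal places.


width = 2*z*sigma/sqrt(n)
2*z*sigma = 2 * 2.576 * 15.17 = 78.15584
sqrt(202) ≈ 14.212670
width = 78.15584 / 14.212670 ≈ 5.499026

5.4990


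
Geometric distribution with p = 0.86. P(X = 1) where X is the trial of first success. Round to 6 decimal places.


P = (1-p)^(k-1) * p
(1-p)^(k-1) = 0.14^0 = 1
P = 1 * 0.86 = 0.86

0.860000


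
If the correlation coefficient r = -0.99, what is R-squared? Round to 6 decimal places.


R^2 = r^2 = (-0.99)^2 = 0.9801

0.980100


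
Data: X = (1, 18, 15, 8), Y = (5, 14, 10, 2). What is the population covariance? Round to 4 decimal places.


Cov = (1/n)*sum((xi-xbar)(yi-ybar))
n = 4, xbar = 42/4 = 10.5, ybar = 31/4 = 7.75
sum((xi-xbar)(yi-ybar)) = 97.5
Cov = 97.5 / 4 = 24.375

24.3750


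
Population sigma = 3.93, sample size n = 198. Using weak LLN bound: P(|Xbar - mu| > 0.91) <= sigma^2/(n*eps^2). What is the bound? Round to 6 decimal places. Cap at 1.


bound = min(1, sigma^2/(n*eps^2))
sigma^2 = 3.93^2 = 15.4449
n*eps^2 = 198 * 0.91^2 = 198 * 0.8281 = 163.9638
sigma^2/(n*eps^2) = 15.4449 / 163.9638 ≈ 0.09419701

0.094197


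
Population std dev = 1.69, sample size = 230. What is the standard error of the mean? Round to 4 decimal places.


SE = sigma / sqrt(n)
sqrt(230) ≈ 15.165751
SE = 1.69 / 15.165751 ≈ 0.111435

0.1114


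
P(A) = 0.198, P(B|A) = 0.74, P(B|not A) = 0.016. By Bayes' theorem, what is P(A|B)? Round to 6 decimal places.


P(A|B) = P(B|A)*P(A) / P(B), P(B) = P(B|A)*P(A) + P(B|not A)*P(not A)
P(B|A)*P(A) = 0.74 * 0.198 = 0.14652
P(B|not A)*P(not A) = 0.016 * 0.802 = 0.012832
P(B) = 0.14652 + 0.012832 = 0.159352
P(A|B) = 0.14652 / 0.159352 ≈ 0.91947387

0.919474


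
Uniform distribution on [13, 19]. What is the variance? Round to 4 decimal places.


Var = (b-a)^2 / 12
(b-a)^2 = (19 - 13)^2 = 36
Var = 36/12 = 3

3.0000


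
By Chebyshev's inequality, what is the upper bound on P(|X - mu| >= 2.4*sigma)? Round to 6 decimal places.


P <= 1/k^2
k^2 = 2.4^2 = 5.76
1/k^2 = 1 / 5.76 = 25/144 ≈ 0.17361111

0.173611


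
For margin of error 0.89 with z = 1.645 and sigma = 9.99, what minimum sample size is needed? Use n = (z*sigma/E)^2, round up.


z*sigma/E = 1.645 * 9.99 / 0.89 ≈ 18.464663
(z*sigma/E)^2 ≈ 340.943777
round up: n = 341

341


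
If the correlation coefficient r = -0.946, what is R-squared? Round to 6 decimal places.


R^2 = r^2 = (-0.946)^2 = 0.894916

0.894916


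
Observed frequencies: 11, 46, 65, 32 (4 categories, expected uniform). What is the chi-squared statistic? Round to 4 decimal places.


chi2 = sum((O-E)^2/E), E = total/4
total = 154, E = 154/4 = 38.5
(11 - 38.5)^2 / 38.5 = 756.25 / 38.5 = 275/14 ≈ 19.642857
(46 - 38.5)^2 / 38.5 = 56.25 / 38.5 = 225/154 ≈ 1.461039
(65 - 38.5)^2 / 38.5 = 702.25 / 38.5 = 2809/154 ≈ 18.240260
(32 - 38.5)^2 / 38.5 = 42.25 / 38.5 = 169/154 ≈ 1.097403
chi2 = 3114/77 ≈ 40.441558

40.4416


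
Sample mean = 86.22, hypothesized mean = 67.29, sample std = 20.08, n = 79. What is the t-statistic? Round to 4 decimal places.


t = (xbar - mu0) / (s/sqrt(n))
xbar - mu0 = 86.22 - 67.29 = 18.93
sqrt(79) ≈ 8.88819442
s/sqrt(n) = 20.08 / 8.88819442 ≈ 2.25917651
t = 18.93 / 2.25917651 ≈ 8.379159

8.3792


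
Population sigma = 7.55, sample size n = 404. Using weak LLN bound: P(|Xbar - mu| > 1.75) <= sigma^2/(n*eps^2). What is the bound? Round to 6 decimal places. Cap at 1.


bound = min(1, sigma^2/(n*eps^2))
sigma^2 = 7.55^2 = 57.0025
n*eps^2 = 404 * 1.75^2 = 404 * 3.0625 = 1237.25
sigma^2/(n*eps^2) = 57.0025 / 1237.25 ≈ 0.04607193

0.046072


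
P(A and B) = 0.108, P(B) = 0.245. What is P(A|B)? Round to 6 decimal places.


P(A|B) = P(A and B) / P(B) = 0.108 / 0.245 = 108/245 ≈ 0.44081633

0.440816


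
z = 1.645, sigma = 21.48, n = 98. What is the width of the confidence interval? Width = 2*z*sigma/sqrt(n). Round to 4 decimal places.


width = 2*z*sigma/sqrt(n)
2*z*sigma = 2 * 1.645 * 21.48 = 70.6692
sqrt(98) ≈ 9.899495
width = 70.6692 / 9.899495 ≈ 7.138667

7.1387


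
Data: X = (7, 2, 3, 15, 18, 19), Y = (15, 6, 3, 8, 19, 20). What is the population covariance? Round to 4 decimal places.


Cov = (1/n)*sum((xi-xbar)(yi-ybar))
n = 6, xbar = 64/6 = 32/3 ≈ 10.666667, ybar = 71/6 ≈ 11.833333
sum((xi-xbar)(yi-ybar)) = 632/3 ≈ 210.666667
Cov = 210.666667 / 6 = 316/9 ≈ 35.111111

35.1111


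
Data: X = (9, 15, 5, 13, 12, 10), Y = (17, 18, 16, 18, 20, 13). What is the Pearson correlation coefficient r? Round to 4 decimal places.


r = sum((xi-xbar)(yi-ybar)) / sqrt(sum((xi-xbar)^2) * sum((yi-ybar)^2))
n = 6, xbar = 64/6 = 32/3 ≈ 10.666667, ybar = 102/6 = 17
Sxy = sum((xi-xbar)(yi-ybar)) = 19
Sxx = sum((xi-xbar)^2) = 184/3 ≈ 61.333333
Syy = sum((yi-ybar)^2) = 28
sqrt(Sxx*Syy) ≈ 41.440721
r = Sxy / sqrt(Sxx*Syy) = 19 / 41.440721 ≈ 0.458486

0.4585


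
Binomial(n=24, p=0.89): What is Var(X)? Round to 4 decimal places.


Var = n*p*(1-p) = 24 * 0.89 * 0.11 = 2.3496

2.3496


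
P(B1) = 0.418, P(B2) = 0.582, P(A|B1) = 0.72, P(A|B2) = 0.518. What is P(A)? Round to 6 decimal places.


P(A) = P(A|B1)*P(B1) + P(A|B2)*P(B2)
P(A|B1)*P(B1) = 0.72 * 0.418 = 0.30096
P(A|B2)*P(B2) = 0.518 * 0.582 = 0.301476
P(A) = 0.30096 + 0.301476 = 0.602436

0.602436


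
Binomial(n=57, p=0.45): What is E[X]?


E[X] = n*p = 57 * 0.45 = 25.65

25.65


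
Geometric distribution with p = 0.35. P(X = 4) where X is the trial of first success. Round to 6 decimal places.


P = (1-p)^(k-1) * p
(1-p)^(k-1) = 0.65^3 = 0.274625
P = 0.274625 * 0.35 = 0.09611875

0.096119


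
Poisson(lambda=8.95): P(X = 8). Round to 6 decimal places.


P = e^(-lam) * lam^k / k!
e^(-8.95) ≈ 0.0001297372
lam^k = 8.95^8 ≈ 41170323.784715
k! = 8! = 40320
P = 0.0001297372 * 41170323.784715 / 40320 ≈ 0.132473

0.132473


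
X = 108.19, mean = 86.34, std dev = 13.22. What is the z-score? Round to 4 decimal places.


z = (X - mu) / sigma
X - mu = 108.19 - 86.34 = 21.85
z = 21.85 / 13.22 = 2185/1322 ≈ 1.652799

1.6528


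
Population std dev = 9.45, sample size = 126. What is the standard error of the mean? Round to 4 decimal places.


SE = sigma / sqrt(n)
sqrt(126) ≈ 11.224972
SE = 9.45 / 11.224972 ≈ 0.841873

0.8419


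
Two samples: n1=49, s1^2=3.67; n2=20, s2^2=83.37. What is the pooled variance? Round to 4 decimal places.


sp^2 = ((n1-1)*s1^2 + (n2-1)*s2^2)/(n1+n2-2)
(n1-1)*s1^2 = 48 * 3.67 = 176.16
(n2-1)*s2^2 = 19 * 83.37 = 1584.03
numerator = 176.16 + 1584.03 = 1760.19
n1+n2-2 = 67
sp^2 = 1760.19 / 67 = 176019/6700 ≈ 26.271493

26.2715


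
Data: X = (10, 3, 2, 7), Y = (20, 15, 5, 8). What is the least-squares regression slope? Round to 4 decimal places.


b = sum((xi-xbar)(yi-ybar)) / sum((xi-xbar)^2)
n = 4, xbar = 22/4 = 5.5, ybar = 48/4 = 12
Sxy = sum((xi-xbar)(yi-ybar)) = 47
Sxx = sum((xi-xbar)^2) = 41
b = Sxy / Sxx = 47/41 ≈ 1.146341

1.1463


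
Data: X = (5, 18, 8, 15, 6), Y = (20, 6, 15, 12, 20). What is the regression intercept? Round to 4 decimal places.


a = ybar - b*xbar, where b = sum((xi-xbar)(yi-ybar)) / sum((xi-xbar)^2)
n = 5, xbar = 52/5 = 10.4, ybar = 73/5 = 14.6
Sxy = sum((xi-xbar)(yi-ybar)) = -131.2
Sxx = sum((xi-xbar)^2) = 133.2
b = Sxy / Sxx = -328/333 ≈ -0.984985
a = 14.6 - (-0.984985) * 10.4 = 8273/333 ≈ 24.843844

24.8438


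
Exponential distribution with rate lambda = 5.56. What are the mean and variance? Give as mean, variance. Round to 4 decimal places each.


mean = 1/lam, var = 1/lam^2
mean = 1 / 5.56 = 25/139 ≈ 0.179856
lam^2 = 5.56^2 = 30.9136
var = 1 / 30.9136 ≈ 0.032348

0.1799, 0.0323


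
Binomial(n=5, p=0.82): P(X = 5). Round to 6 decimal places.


P = C(n,k) * p^k * (1-p)^(n-k)
C(5,5) = 1
p^k = 0.82^5 ≈ 0.3707398
(1-p)^(n-k) = 0.18^0 = 1
P = 1 * 0.3707398 * 1 ≈ 0.370740

0.370740


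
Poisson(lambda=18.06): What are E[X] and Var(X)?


E[X] = Var(X) = lambda = 18.06

18.06, 18.06


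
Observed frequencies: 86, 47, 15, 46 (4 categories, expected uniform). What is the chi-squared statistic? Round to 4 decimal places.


chi2 = sum((O-E)^2/E), E = total/4
total = 194, E = 194/4 = 48.5
(86 - 48.5)^2 / 48.5 = 1406.25 / 48.5 = 5625/194 ≈ 28.994845
(47 - 48.5)^2 / 48.5 = 2.25 / 48.5 = 9/194 ≈ 0.046392
(15 - 48.5)^2 / 48.5 = 1122.25 / 48.5 = 4489/194 ≈ 23.139175
(46 - 48.5)^2 / 48.5 = 6.25 / 48.5 = 25/194 ≈ 0.128866
chi2 = 5074/97 ≈ 52.309278

52.3093


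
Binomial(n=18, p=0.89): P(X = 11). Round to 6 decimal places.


P = C(n,k) * p^k * (1-p)^(n-k)
C(18,11) = 31824
p^k = 0.89^11 ≈ 0.2775173
(1-p)^(n-k) = 0.11^7 ≈ 0.0000001948717
P = 31824 * 0.2775173 * 0.0000001948717 ≈ 0.001721

0.001721


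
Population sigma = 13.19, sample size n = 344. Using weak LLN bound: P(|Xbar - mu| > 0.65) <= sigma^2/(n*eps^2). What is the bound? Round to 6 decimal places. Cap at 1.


bound = min(1, sigma^2/(n*eps^2))
sigma^2 = 13.19^2 = 173.9761
n*eps^2 = 344 * 0.65^2 = 344 * 0.4225 = 145.34
sigma^2/(n*eps^2) = 173.9761 / 145.34 ≈ 1.19702835
this exceeds 1, so the bound is capped at 1

1.000000


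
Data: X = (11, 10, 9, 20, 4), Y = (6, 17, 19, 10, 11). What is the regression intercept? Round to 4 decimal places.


a = ybar - b*xbar, where b = sum((xi-xbar)(yi-ybar)) / sum((xi-xbar)^2)
n = 5, xbar = 54/5 = 10.8, ybar = 63/5 = 12.6
Sxy = sum((xi-xbar)(yi-ybar)) = -29.4
Sxx = sum((xi-xbar)^2) = 134.8
b = Sxy / Sxx = -147/674 ≈ -0.218101
a = 12.6 - (-0.218101) * 10.8 = 5040/337 ≈ 14.955490

14.9555


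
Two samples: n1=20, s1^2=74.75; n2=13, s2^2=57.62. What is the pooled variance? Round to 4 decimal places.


sp^2 = ((n1-1)*s1^2 + (n2-1)*s2^2)/(n1+n2-2)
(n1-1)*s1^2 = 19 * 74.75 = 1420.25
(n2-1)*s2^2 = 12 * 57.62 = 691.44
numerator = 1420.25 + 691.44 = 2111.69
n1+n2-2 = 31
sp^2 = 2111.69 / 31 = 211169/3100 ≈ 68.119032

68.1190


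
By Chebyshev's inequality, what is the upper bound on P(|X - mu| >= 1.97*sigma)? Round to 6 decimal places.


P <= 1/k^2
k^2 = 1.97^2 = 3.8809
1/k^2 = 1 / 3.8809 ≈ 0.25767219

0.257672


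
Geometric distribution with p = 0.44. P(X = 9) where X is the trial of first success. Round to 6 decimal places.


P = (1-p)^(k-1) * p
(1-p)^(k-1) = 0.56^8 ≈ 0.009671731
P = 0.009671731 * 0.44 ≈ 0.004255562

0.004256


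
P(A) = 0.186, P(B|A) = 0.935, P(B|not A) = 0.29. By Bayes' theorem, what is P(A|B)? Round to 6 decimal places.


P(A|B) = P(B|A)*P(A) / P(B), P(B) = P(B|A)*P(A) + P(B|not A)*P(not A)
P(B|A)*P(A) = 0.935 * 0.186 = 0.17391
P(B|not A)*P(not A) = 0.29 * 0.814 = 0.23606
P(B) = 0.17391 + 0.23606 = 0.40997
P(A|B) = 0.17391 / 0.40997 = 1581/3727 ≈ 0.42420177

0.424202


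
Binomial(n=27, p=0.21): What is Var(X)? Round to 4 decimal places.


Var = n*p*(1-p) = 27 * 0.21 * 0.79 = 4.4793

4.4793


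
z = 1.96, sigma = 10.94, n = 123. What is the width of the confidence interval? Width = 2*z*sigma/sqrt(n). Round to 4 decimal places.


width = 2*z*sigma/sqrt(n)
2*z*sigma = 2 * 1.96 * 10.94 = 42.8848
sqrt(123) ≈ 11.090537
width = 42.8848 / 11.090537 ≈ 3.866792

3.8668


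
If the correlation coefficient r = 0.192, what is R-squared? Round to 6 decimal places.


R^2 = r^2 = (0.192)^2 = 0.036864

0.036864


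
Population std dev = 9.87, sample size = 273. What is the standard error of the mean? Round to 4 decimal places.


SE = sigma / sqrt(n)
sqrt(273) ≈ 16.522712
SE = 9.87 / 16.522712 ≈ 0.597360

0.5974


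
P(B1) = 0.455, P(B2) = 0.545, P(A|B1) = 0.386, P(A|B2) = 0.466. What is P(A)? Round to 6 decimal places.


P(A) = P(A|B1)*P(B1) + P(A|B2)*P(B2)
P(A|B1)*P(B1) = 0.386 * 0.455 = 0.17563
P(A|B2)*P(B2) = 0.466 * 0.545 = 0.25397
P(A) = 0.17563 + 0.25397 = 0.4296

0.429600


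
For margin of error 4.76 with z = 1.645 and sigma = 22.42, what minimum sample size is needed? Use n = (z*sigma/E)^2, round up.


z*sigma/E = 1.645 * 22.42 / 4.76 = 52687/6800 ≈ 7.748088
(z*sigma/E)^2 ≈ 60.032871
round up: n = 61

61


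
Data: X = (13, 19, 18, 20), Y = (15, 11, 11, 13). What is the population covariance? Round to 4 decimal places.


Cov = (1/n)*sum((xi-xbar)(yi-ybar))
n = 4, xbar = 70/4 = 17.5, ybar = 50/4 = 12.5
sum((xi-xbar)(yi-ybar)) = -13
Cov = -13 / 4 = -3.25

-3.2500


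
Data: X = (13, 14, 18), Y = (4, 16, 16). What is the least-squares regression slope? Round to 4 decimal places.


b = sum((xi-xbar)(yi-ybar)) / sum((xi-xbar)^2)
n = 3, xbar = 45/3 = 15, ybar = 36/3 = 12
Sxy = sum((xi-xbar)(yi-ybar)) = 24
Sxx = sum((xi-xbar)^2) = 14
b = Sxy / Sxx = 12/7 ≈ 1.714286

1.7143


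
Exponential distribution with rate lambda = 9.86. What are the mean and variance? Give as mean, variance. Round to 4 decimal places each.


mean = 1/lam, var = 1/lam^2
mean = 1 / 9.86 = 50/493 ≈ 0.101420
lam^2 = 9.86^2 = 97.2196
var = 1 / 97.2196 ≈ 0.010286

0.1014, 0.0103


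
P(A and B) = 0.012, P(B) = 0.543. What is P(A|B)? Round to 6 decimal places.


P(A|B) = P(A and B) / P(B) = 0.012 / 0.543 = 4/181 ≈ 0.02209945

0.022099


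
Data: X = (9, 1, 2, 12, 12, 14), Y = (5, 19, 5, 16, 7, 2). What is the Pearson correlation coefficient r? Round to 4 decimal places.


r = sum((xi-xbar)(yi-ybar)) / sqrt(sum((xi-xbar)^2) * sum((yi-ybar)^2))
n = 6, xbar = 50/6 = 25/3 ≈ 8.333333, ybar = 54/6 = 9
Sxy = sum((xi-xbar)(yi-ybar)) = -72
Sxx = sum((xi-xbar)^2) = 460/3 ≈ 153.333333
Syy = sum((yi-ybar)^2) = 234
sqrt(Sxx*Syy) ≈ 189.420168
r = Sxy / sqrt(Sxx*Syy) = -72 / 189.420168 ≈ -0.380107

-0.3801


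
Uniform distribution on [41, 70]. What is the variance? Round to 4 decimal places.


Var = (b-a)^2 / 12
(b-a)^2 = (70 - 41)^2 = 841
Var = 841/12 ≈ 70.083333

70.0833


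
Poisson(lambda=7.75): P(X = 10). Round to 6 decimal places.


P = e^(-lam) * lam^k / k!
e^(-7.75) ≈ 0.0004307425
lam^k = 7.75^10 ≈ 781658446.293641
k! = 10! = 3628800
P = 0.0004307425 * 781658446.293641 / 3628800 ≈ 0.092784

0.092784


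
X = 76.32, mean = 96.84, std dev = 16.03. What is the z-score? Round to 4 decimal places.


z = (X - mu) / sigma
X - mu = 76.32 - 96.84 = -20.52
z = -20.52 / 16.03 = -2052/1603 ≈ -1.280100

-1.2801


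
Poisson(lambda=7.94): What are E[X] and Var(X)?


E[X] = Var(X) = lambda = 7.94

7.94, 7.94


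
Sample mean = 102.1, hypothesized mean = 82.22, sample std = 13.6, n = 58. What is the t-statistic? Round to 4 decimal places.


t = (xbar - mu0) / (s/sqrt(n))
xbar - mu0 = 102.1 - 82.22 = 19.88
sqrt(58) ≈ 7.61577311
s/sqrt(n) = 13.6 / 7.61577311 ≈ 1.78576749
t = 19.88 / 1.78576749 ≈ 11.132468

11.1325


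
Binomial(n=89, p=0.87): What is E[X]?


E[X] = n*p = 89 * 0.87 = 77.43

77.43


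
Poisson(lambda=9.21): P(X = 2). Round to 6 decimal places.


P = e^(-lam) * lam^k / k!
e^(-9.21) ≈ 0.0001000340
lam^k = 9.21^2 = 84.8241
k! = 2! = 2
P = 0.0001000340 * 84.8241 / 2 ≈ 0.004243

0.004243


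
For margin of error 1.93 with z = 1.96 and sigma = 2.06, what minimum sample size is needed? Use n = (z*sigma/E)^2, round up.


z*sigma/E = 1.96 * 2.06 / 1.93 = 10094/4825 ≈ 2.092021
(z*sigma/E)^2 ≈ 4.376551
round up: n = 5

5


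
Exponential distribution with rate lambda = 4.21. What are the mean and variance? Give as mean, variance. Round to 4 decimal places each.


mean = 1/lam, var = 1/lam^2
mean = 1 / 4.21 = 100/421 ≈ 0.237530
lam^2 = 4.21^2 = 17.7241
var = 1 / 17.7241 ≈ 0.056420

0.2375, 0.0564


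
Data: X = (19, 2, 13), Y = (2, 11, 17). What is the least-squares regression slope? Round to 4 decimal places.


b = sum((xi-xbar)(yi-ybar)) / sum((xi-xbar)^2)
n = 3, xbar = 34/3 ≈ 11.333333, ybar = 30/3 = 10
Sxy = sum((xi-xbar)(yi-ybar)) = -59
Sxx = sum((xi-xbar)^2) = 446/3 ≈ 148.666667
b = Sxy / Sxx = -177/446 ≈ -0.396861

-0.3969


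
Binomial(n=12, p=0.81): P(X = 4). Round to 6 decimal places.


P = C(n,k) * p^k * (1-p)^(n-k)
C(12,4) = 495
p^k = 0.81^4 ≈ 0.4304672
(1-p)^(n-k) = 0.19^8 ≈ 0.000001698356
P = 495 * 0.4304672 * 0.000001698356 ≈ 0.000362

0.000362


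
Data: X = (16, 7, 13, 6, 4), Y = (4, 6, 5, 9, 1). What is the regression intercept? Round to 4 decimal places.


a = ybar - b*xbar, where b = sum((xi-xbar)(yi-ybar)) / sum((xi-xbar)^2)
n = 5, xbar = 46/5 = 9.2, ybar = 25/5 = 5
Sxy = sum((xi-xbar)(yi-ybar)) = -1
Sxx = sum((xi-xbar)^2) = 102.8
b = Sxy / Sxx = -5/514 ≈ -0.009728
a = 5 - (-0.009728) * 9.2 = 1308/257 ≈ 5.089494

5.0895


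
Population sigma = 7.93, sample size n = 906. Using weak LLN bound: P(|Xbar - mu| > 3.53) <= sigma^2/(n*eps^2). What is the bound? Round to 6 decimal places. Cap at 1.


bound = min(1, sigma^2/(n*eps^2))
sigma^2 = 7.93^2 = 62.8849
n*eps^2 = 906 * 3.53^2 = 906 * 12.4609 = 11289.5754
sigma^2/(n*eps^2) = 62.8849 / 11289.5754 ≈ 0.00557017

0.005570


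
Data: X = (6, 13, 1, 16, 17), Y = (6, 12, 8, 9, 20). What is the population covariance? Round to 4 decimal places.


Cov = (1/n)*sum((xi-xbar)(yi-ybar))
n = 5, xbar = 53/5 = 10.6, ybar = 55/5 = 11
sum((xi-xbar)(yi-ybar)) = 101
Cov = 101 / 5 = 20.2

20.2000


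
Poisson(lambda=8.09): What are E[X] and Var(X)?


E[X] = Var(X) = lambda = 8.09

8.09, 8.09


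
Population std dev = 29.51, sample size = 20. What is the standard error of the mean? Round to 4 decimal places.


SE = sigma / sqrt(n)
sqrt(20) ≈ 4.472136
SE = 29.51 / 4.472136 ≈ 6.598637

6.5986


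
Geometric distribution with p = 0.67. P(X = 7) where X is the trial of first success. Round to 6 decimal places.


P = (1-p)^(k-1) * p
(1-p)^(k-1) = 0.33^6 ≈ 0.001291468
P = 0.001291468 * 0.67 ≈ 0.0008652835

0.000865


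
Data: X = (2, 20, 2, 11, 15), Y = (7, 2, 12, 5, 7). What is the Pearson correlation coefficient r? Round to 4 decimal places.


r = sum((xi-xbar)(yi-ybar)) / sqrt(sum((xi-xbar)^2) * sum((yi-ybar)^2))
n = 5, xbar = 50/5 = 10, ybar = 33/5 = 6.6
Sxy = sum((xi-xbar)(yi-ybar)) = -92
Sxx = sum((xi-xbar)^2) = 254
Syy = sum((yi-ybar)^2) = 53.2
sqrt(Sxx*Syy) ≈ 116.244570
r = Sxy / sqrt(Sxx*Syy) = -92 / 116.244570 ≈ -0.791435

-0.7914


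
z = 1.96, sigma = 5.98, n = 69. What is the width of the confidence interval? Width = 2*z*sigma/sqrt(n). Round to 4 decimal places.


width = 2*z*sigma/sqrt(n)
2*z*sigma = 2 * 1.96 * 5.98 = 23.4416
sqrt(69) ≈ 8.306624
width = 23.4416 / 8.306624 ≈ 2.822037

2.8220


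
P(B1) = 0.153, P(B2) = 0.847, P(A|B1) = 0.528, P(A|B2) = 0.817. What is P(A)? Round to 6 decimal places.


P(A) = P(A|B1)*P(B1) + P(A|B2)*P(B2)
P(A|B1)*P(B1) = 0.528 * 0.153 = 0.080784
P(A|B2)*P(B2) = 0.817 * 0.847 = 0.691999
P(A) = 0.080784 + 0.691999 = 0.772783

0.772783


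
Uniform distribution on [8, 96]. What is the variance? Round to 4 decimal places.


Var = (b-a)^2 / 12
(b-a)^2 = (96 - 8)^2 = 7744
Var = 7744/12 ≈ 645.333333

645.3333


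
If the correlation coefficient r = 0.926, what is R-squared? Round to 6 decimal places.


R^2 = r^2 = (0.926)^2 = 0.857476

0.857476


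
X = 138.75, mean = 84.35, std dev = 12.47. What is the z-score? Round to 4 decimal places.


z = (X - mu) / sigma
X - mu = 138.75 - 84.35 = 54.4
z = 54.4 / 12.47 = 5440/1247 ≈ 4.362470

4.3625


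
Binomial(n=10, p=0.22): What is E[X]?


E[X] = n*p = 10 * 0.22 = 2.2

2.2


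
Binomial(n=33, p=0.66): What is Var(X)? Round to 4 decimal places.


Var = n*p*(1-p) = 33 * 0.66 * 0.34 = 7.4052

7.4052


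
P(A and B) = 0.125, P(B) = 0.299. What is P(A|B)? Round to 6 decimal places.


P(A|B) = P(A and B) / P(B) = 0.125 / 0.299 = 125/299 ≈ 0.41806020

0.418060


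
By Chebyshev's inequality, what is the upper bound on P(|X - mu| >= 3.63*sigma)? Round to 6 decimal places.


P <= 1/k^2
k^2 = 3.63^2 = 13.1769
1/k^2 = 1 / 13.1769 ≈ 0.07589038

0.075890


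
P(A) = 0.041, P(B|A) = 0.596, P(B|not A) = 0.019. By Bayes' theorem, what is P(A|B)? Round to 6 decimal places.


P(A|B) = P(B|A)*P(A) / P(B), P(B) = P(B|A)*P(A) + P(B|not A)*P(not A)
P(B|A)*P(A) = 0.596 * 0.041 = 0.024436
P(B|not A)*P(not A) = 0.019 * 0.959 = 0.018221
P(B) = 0.024436 + 0.018221 = 0.042657
P(A|B) = 0.024436 / 0.042657 ≈ 0.57284854

0.572849


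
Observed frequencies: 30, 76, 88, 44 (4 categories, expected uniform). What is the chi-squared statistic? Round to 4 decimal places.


chi2 = sum((O-E)^2/E), E = total/4
total = 238, E = 238/4 = 59.5
(30 - 59.5)^2 / 59.5 = 870.25 / 59.5 = 3481/238 ≈ 14.626050
(76 - 59.5)^2 / 59.5 = 272.25 / 59.5 = 1089/238 ≈ 4.575630
(88 - 59.5)^2 / 59.5 = 812.25 / 59.5 = 3249/238 ≈ 13.651261
(44 - 59.5)^2 / 59.5 = 240.25 / 59.5 = 961/238 ≈ 4.037815
chi2 = 4390/119 ≈ 36.890756

36.8908


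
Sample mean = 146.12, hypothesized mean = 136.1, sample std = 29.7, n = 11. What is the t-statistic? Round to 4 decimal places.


t = (xbar - mu0) / (s/sqrt(n))
xbar - mu0 = 146.12 - 136.1 = 10.02
sqrt(11) ≈ 3.31662479
s/sqrt(n) = 29.7 / 3.31662479 ≈ 8.95488693
t = 10.02 / 8.95488693 ≈ 1.118942

1.1189


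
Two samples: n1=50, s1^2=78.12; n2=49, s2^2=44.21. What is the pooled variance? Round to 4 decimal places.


sp^2 = ((n1-1)*s1^2 + (n2-1)*s2^2)/(n1+n2-2)
(n1-1)*s1^2 = 49 * 78.12 = 3827.88
(n2-1)*s2^2 = 48 * 44.21 = 2122.08
numerator = 3827.88 + 2122.08 = 5949.96
n1+n2-2 = 97
sp^2 = 5949.96 / 97 = 148749/2425 ≈ 61.339794

61.3398


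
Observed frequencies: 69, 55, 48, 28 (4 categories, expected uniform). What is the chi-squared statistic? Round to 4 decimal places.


chi2 = sum((O-E)^2/E), E = total/4
total = 200, E = 200/4 = 50
(69 - 50)^2 / 50 = 361 / 50 = 7.22
(55 - 50)^2 / 50 = 25 / 50 = 0.5
(48 - 50)^2 / 50 = 4 / 50 = 0.08
(28 - 50)^2 / 50 = 484 / 50 = 9.68
chi2 = 17.48

17.4800


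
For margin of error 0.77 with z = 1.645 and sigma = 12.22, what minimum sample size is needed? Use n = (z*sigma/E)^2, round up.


z*sigma/E = 1.645 * 12.22 / 0.77 = 28717/1100 ≈ 26.106364
(z*sigma/E)^2 ≈ 681.542222
round up: n = 682

682


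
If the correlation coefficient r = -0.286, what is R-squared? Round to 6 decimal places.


R^2 = r^2 = (-0.286)^2 = 0.081796

0.081796


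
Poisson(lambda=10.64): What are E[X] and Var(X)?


E[X] = Var(X) = lambda = 10.64

10.64, 10.64


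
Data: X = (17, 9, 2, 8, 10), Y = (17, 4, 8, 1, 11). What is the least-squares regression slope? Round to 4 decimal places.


b = sum((xi-xbar)(yi-ybar)) / sum((xi-xbar)^2)
n = 5, xbar = 46/5 = 9.2, ybar = 41/5 = 8.2
Sxy = sum((xi-xbar)(yi-ybar)) = 81.8
Sxx = sum((xi-xbar)^2) = 114.8
b = Sxy / Sxx = 409/574 ≈ 0.712544

0.7125


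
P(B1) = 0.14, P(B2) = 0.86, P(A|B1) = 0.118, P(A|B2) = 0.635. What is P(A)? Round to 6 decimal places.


P(A) = P(A|B1)*P(B1) + P(A|B2)*P(B2)
P(A|B1)*P(B1) = 0.118 * 0.14 = 0.01652
P(A|B2)*P(B2) = 0.635 * 0.86 = 0.5461
P(A) = 0.01652 + 0.5461 = 0.56262

0.562620


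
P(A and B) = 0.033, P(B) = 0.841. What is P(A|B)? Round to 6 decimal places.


P(A|B) = P(A and B) / P(B) = 0.033 / 0.841 = 33/841 ≈ 0.03923900

0.039239


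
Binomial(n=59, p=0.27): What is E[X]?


E[X] = n*p = 59 * 0.27 = 15.93

15.93


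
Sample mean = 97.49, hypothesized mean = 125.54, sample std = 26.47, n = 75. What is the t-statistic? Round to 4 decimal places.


t = (xbar - mu0) / (s/sqrt(n))
xbar - mu0 = 97.49 - 125.54 = -28.05
sqrt(75) ≈ 8.66025404
s/sqrt(n) = 26.47 / 8.66025404 ≈ 3.05649233
t = -28.05 / 3.05649233 ≈ -9.177186

-9.1772


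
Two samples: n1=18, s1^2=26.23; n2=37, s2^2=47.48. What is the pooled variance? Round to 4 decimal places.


sp^2 = ((n1-1)*s1^2 + (n2-1)*s2^2)/(n1+n2-2)
(n1-1)*s1^2 = 17 * 26.23 = 445.91
(n2-1)*s2^2 = 36 * 47.48 = 1709.28
numerator = 445.91 + 1709.28 = 2155.19
n1+n2-2 = 53
sp^2 = 2155.19 / 53 = 215519/5300 ≈ 40.663962

40.6640


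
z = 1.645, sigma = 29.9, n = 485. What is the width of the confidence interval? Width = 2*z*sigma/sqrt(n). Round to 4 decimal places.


width = 2*z*sigma/sqrt(n)
2*z*sigma = 2 * 1.645 * 29.9 = 98.371
sqrt(485) ≈ 22.022716
width = 98.371 / 22.022716 ≈ 4.466797

4.4668


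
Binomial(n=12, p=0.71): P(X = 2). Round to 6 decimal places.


P = C(n,k) * p^k * (1-p)^(n-k)
C(12,2) = 66
p^k = 0.71^2 = 0.5041
(1-p)^(n-k) = 0.29^10 ≈ 0.000004207072
P = 66 * 0.5041 * 0.000004207072 ≈ 0.000140

0.000140


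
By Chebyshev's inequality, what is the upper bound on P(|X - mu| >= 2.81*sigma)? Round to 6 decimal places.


P <= 1/k^2
k^2 = 2.81^2 = 7.8961
1/k^2 = 1 / 7.8961 ≈ 0.12664480

0.126645


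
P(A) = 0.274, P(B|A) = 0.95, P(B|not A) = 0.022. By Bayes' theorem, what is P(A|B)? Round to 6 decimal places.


P(A|B) = P(B|A)*P(A) / P(B), P(B) = P(B|A)*P(A) + P(B|not A)*P(not A)
P(B|A)*P(A) = 0.95 * 0.274 = 0.2603
P(B|not A)*P(not A) = 0.022 * 0.726 = 0.015972
P(B) = 0.2603 + 0.015972 = 0.276272
P(A|B) = 0.2603 / 0.276272 ≈ 0.94218741

0.942187


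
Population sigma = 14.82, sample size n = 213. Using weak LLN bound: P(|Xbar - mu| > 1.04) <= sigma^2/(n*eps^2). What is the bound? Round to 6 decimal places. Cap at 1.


bound = min(1, sigma^2/(n*eps^2))
sigma^2 = 14.82^2 = 219.6324
n*eps^2 = 213 * 1.04^2 = 213 * 1.0816 = 230.3808
sigma^2/(n*eps^2) = 219.6324 / 230.3808 = 1083/1136 ≈ 0.95334507

0.953345


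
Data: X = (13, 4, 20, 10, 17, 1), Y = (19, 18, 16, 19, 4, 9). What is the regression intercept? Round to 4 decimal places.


a = ybar - b*xbar, where b = sum((xi-xbar)(yi-ybar)) / sum((xi-xbar)^2)
n = 6, xbar = 65/6 ≈ 10.833333, ybar = 85/6 ≈ 14.166667
Sxy = sum((xi-xbar)(yi-ybar)) = -89/6 ≈ -14.833333
Sxx = sum((xi-xbar)^2) = 1625/6 ≈ 270.833333
b = Sxy / Sxx = -89/1625 ≈ -0.054769
a = 14.166667 - (-0.054769) * 10.833333 = 14.76

14.7600


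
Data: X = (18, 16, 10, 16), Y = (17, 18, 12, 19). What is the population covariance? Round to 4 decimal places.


Cov = (1/n)*sum((xi-xbar)(yi-ybar))
n = 4, xbar = 60/4 = 15, ybar = 66/4 = 16.5
sum((xi-xbar)(yi-ybar)) = 28
Cov = 28 / 4 = 7

7.0000


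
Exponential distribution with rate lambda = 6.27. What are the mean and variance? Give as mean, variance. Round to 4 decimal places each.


mean = 1/lam, var = 1/lam^2
mean = 1 / 6.27 = 100/627 ≈ 0.159490
lam^2 = 6.27^2 = 39.3129
var = 1 / 39.3129 ≈ 0.025437

0.1595, 0.0254


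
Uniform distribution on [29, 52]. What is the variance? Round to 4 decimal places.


Var = (b-a)^2 / 12
(b-a)^2 = (52 - 29)^2 = 529
Var = 529/12 ≈ 44.083333

44.0833


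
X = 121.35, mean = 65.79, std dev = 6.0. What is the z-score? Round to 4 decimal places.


z = (X - mu) / sigma
X - mu = 121.35 - 65.79 = 55.56
z = 55.56 / 6.0 = 9.26

9.2600


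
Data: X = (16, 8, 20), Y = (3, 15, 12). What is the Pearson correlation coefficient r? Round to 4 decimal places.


r = sum((xi-xbar)(yi-ybar)) / sqrt(sum((xi-xbar)^2) * sum((yi-ybar)^2))
n = 3, xbar = 44/3 ≈ 14.666667, ybar = 30/3 = 10
Sxy = sum((xi-xbar)(yi-ybar)) = -32
Sxx = sum((xi-xbar)^2) = 224/3 ≈ 74.666667
Syy = sum((yi-ybar)^2) = 78
sqrt(Sxx*Syy) ≈ 76.315136
r = Sxy / sqrt(Sxx*Syy) = -32 / 76.315136 ≈ -0.419314

-0.4193


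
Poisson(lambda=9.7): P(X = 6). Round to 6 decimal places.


P = e^(-lam) * lam^k / k!
e^(-9.7) ≈ 0.00006128350
lam^k = 9.7^6 = 832972.004929
k! = 6! = 720
P = 0.00006128350 * 832972.004929 / 720 ≈ 0.070899

0.070899


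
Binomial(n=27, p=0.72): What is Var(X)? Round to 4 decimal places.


Var = n*p*(1-p) = 27 * 0.72 * 0.28 = 5.4432

5.4432


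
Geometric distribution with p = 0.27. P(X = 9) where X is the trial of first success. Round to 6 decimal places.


P = (1-p)^(k-1) * p
(1-p)^(k-1) = 0.73^8 ≈ 0.08064601
P = 0.08064601 * 0.27 ≈ 0.02177442

0.021774


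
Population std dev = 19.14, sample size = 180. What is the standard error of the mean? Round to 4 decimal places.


SE = sigma / sqrt(n)
sqrt(180) ≈ 13.416408
SE = 19.14 / 13.416408 ≈ 1.426611

1.4266


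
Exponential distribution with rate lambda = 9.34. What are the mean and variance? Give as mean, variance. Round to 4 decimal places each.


mean = 1/lam, var = 1/lam^2
mean = 1 / 9.34 = 50/467 ≈ 0.107066
lam^2 = 9.34^2 = 87.2356
var = 1 / 87.2356 ≈ 0.011463

0.1071, 0.0115


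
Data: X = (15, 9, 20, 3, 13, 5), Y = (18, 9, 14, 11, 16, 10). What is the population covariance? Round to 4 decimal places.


Cov = (1/n)*sum((xi-xbar)(yi-ybar))
n = 6, xbar = 65/6 ≈ 10.833333, ybar = 78/6 = 13
sum((xi-xbar)(yi-ybar)) = 77
Cov = 77 / 6 = 77/6 ≈ 12.833333

12.8333


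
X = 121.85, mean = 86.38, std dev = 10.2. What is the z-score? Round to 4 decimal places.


z = (X - mu) / sigma
X - mu = 121.85 - 86.38 = 35.47
z = 35.47 / 10.2 = 3547/1020 ≈ 3.477451

3.4775


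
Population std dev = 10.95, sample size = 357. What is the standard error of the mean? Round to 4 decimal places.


SE = sigma / sqrt(n)
sqrt(357) ≈ 18.894444
SE = 10.95 / 18.894444 ≈ 0.579535

0.5795


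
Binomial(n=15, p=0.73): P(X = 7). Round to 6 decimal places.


P = C(n,k) * p^k * (1-p)^(n-k)
C(15,7) = 6435
p^k = 0.73^7 ≈ 0.1104740
(1-p)^(n-k) = 0.27^8 ≈ 0.00002824295
P = 6435 * 0.1104740 * 0.00002824295 ≈ 0.020078

0.020078


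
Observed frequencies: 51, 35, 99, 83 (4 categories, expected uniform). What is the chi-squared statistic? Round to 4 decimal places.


chi2 = sum((O-E)^2/E), E = total/4
total = 268, E = 268/4 = 67
(51 - 67)^2 / 67 = 256 / 67 = 256/67 ≈ 3.820896
(35 - 67)^2 / 67 = 1024 / 67 = 1024/67 ≈ 15.283582
(99 - 67)^2 / 67 = 1024 / 67 = 1024/67 ≈ 15.283582
(83 - 67)^2 / 67 = 256 / 67 = 256/67 ≈ 3.820896
chi2 = 2560/67 ≈ 38.208955

38.2090


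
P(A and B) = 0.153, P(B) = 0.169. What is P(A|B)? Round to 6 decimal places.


P(A|B) = P(A and B) / P(B) = 0.153 / 0.169 = 153/169 ≈ 0.90532544

0.905325


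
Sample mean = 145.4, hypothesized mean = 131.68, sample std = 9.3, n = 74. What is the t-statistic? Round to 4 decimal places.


t = (xbar - mu0) / (s/sqrt(n))
xbar - mu0 = 145.4 - 131.68 = 13.72
sqrt(74) ≈ 8.60232527
s/sqrt(n) = 9.3 / 8.60232527 ≈ 1.08110304
t = 13.72 / 1.08110304 ≈ 12.690742

12.6907


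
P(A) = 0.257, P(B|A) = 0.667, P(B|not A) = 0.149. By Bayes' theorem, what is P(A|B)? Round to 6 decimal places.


P(A|B) = P(B|A)*P(A) / P(B), P(B) = P(B|A)*P(A) + P(B|not A)*P(not A)
P(B|A)*P(A) = 0.667 * 0.257 = 0.171419
P(B|not A)*P(not A) = 0.149 * 0.743 = 0.110707
P(B) = 0.171419 + 0.110707 = 0.282126
P(A|B) = 0.171419 / 0.282126 ≈ 0.60759731

0.607597


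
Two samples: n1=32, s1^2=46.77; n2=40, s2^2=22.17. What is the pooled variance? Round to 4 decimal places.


sp^2 = ((n1-1)*s1^2 + (n2-1)*s2^2)/(n1+n2-2)
(n1-1)*s1^2 = 31 * 46.77 = 1449.87
(n2-1)*s2^2 = 39 * 22.17 = 864.63
numerator = 1449.87 + 864.63 = 2314.5
n1+n2-2 = 70
sp^2 = 2314.5 / 70 = 4629/140 ≈ 33.064286

33.0643


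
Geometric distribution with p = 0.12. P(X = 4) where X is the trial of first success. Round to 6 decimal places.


P = (1-p)^(k-1) * p
(1-p)^(k-1) = 0.88^3 = 0.681472
P = 0.681472 * 0.12 = 0.08177664

0.081777


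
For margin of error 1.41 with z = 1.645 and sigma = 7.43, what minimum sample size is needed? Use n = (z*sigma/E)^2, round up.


z*sigma/E = 1.645 * 7.43 / 1.41 = 5201/600 ≈ 8.668333
(z*sigma/E)^2 ≈ 75.140003
round up: n = 76

76


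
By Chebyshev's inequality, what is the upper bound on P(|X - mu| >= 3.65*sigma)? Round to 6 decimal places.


P <= 1/k^2
k^2 = 3.65^2 = 13.3225
1/k^2 = 1 / 13.3225 = 400/5329 ≈ 0.07506099

0.075061


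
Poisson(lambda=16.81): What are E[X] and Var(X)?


E[X] = Var(X) = lambda = 16.81

16.81, 16.81


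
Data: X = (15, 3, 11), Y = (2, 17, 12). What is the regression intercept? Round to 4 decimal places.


a = ybar - b*xbar, where b = sum((xi-xbar)(yi-ybar)) / sum((xi-xbar)^2)
n = 3, xbar = 29/3 ≈ 9.666667, ybar = 31/3 ≈ 10.333333
Sxy = sum((xi-xbar)(yi-ybar)) = -260/3 ≈ -86.666667
Sxx = sum((xi-xbar)^2) = 224/3 ≈ 74.666667
b = Sxy / Sxx = -65/56 ≈ -1.160714
a = 10.333333 - (-1.160714) * 9.666667 = 1207/56 ≈ 21.553571

21.5536


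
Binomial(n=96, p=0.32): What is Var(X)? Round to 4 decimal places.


Var = n*p*(1-p) = 96 * 0.32 * 0.68 = 20.8896

20.8896


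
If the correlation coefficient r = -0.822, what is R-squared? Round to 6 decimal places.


R^2 = r^2 = (-0.822)^2 = 0.675684

0.675684


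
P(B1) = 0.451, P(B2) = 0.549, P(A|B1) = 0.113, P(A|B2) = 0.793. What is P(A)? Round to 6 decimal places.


P(A) = P(A|B1)*P(B1) + P(A|B2)*P(B2)
P(A|B1)*P(B1) = 0.113 * 0.451 = 0.050963
P(A|B2)*P(B2) = 0.793 * 0.549 = 0.435357
P(A) = 0.050963 + 0.435357 = 0.48632

0.486320


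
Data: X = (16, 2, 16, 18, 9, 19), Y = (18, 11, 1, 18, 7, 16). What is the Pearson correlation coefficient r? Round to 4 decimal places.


r = sum((xi-xbar)(yi-ybar)) / sqrt(sum((xi-xbar)^2) * sum((yi-ybar)^2))
n = 6, xbar = 80/6 = 40/3 ≈ 13.333333, ybar = 71/6 ≈ 11.833333
Sxy = sum((xi-xbar)(yi-ybar)) = 211/3 ≈ 70.333333
Sxx = sum((xi-xbar)^2) = 646/3 ≈ 215.333333
Syy = sum((yi-ybar)^2) = 1409/6 ≈ 234.833333
sqrt(Sxx*Syy) ≈ 224.872062
r = Sxy / sqrt(Sxx*Syy) = 70.333333 / 224.872062 ≈ 0.312770

0.3128


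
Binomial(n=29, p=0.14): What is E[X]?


E[X] = n*p = 29 * 0.14 = 4.06

4.06


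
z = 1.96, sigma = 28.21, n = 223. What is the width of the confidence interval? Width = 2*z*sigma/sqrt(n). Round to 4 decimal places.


width = 2*z*sigma/sqrt(n)
2*z*sigma = 2 * 1.96 * 28.21 = 110.5832
sqrt(223) ≈ 14.933185
width = 110.5832 / 14.933185 ≈ 7.405199

7.4052


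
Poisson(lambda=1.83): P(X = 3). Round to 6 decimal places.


P = e^(-lam) * lam^k / k!
e^(-1.83) ≈ 0.1604136
lam^k = 1.83^3 = 6.128487
k! = 3! = 6
P = 0.1604136 * 6.128487 / 6 ≈ 0.163849

0.163849


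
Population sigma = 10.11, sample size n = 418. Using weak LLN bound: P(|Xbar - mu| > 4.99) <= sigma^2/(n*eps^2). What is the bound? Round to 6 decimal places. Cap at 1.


bound = min(1, sigma^2/(n*eps^2))
sigma^2 = 10.11^2 = 102.2121
n*eps^2 = 418 * 4.99^2 = 418 * 24.9001 = 10408.2418
sigma^2/(n*eps^2) = 102.2121 / 10408.2418 ≈ 0.00982030

0.009820


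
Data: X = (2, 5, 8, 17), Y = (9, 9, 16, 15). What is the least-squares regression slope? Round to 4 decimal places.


b = sum((xi-xbar)(yi-ybar)) / sum((xi-xbar)^2)
n = 4, xbar = 32/4 = 8, ybar = 49/4 = 12.25
Sxy = sum((xi-xbar)(yi-ybar)) = 54
Sxx = sum((xi-xbar)^2) = 126
b = Sxy / Sxx = 3/7 ≈ 0.428571

0.4286


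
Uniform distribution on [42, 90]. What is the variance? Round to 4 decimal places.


Var = (b-a)^2 / 12
(b-a)^2 = (90 - 42)^2 = 2304
Var = 2304/12 = 192

192.0000


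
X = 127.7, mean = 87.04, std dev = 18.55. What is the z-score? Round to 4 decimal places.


z = (X - mu) / sigma
X - mu = 127.7 - 87.04 = 40.66
z = 40.66 / 18.55 = 4066/1855 ≈ 2.191914

2.1919
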